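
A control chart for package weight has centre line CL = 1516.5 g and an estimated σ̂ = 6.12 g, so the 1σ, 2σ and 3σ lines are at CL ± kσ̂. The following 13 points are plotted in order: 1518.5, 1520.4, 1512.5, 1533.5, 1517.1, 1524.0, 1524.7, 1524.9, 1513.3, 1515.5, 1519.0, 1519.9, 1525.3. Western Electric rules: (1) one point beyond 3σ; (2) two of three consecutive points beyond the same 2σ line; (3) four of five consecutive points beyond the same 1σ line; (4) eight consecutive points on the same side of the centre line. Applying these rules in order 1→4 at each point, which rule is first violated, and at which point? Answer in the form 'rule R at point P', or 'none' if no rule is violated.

rule 3 at point 8

Zone of each point (C = within 1σ̂, B = 1σ̂–2σ̂, A = 2σ̂–3σ̂, * = beyond 3σ̂; sign = side of CL): 1:+C, 2:+C, 3:-C, 4:+A, 5:+C, 6:+B, 7:+B, 8:+B, 9:-C, 10:-C, 11:+C, 12:+C, 13:+B
Rule 3 (four of five consecutive points beyond the same 1σ limit) is satisfied at point 8.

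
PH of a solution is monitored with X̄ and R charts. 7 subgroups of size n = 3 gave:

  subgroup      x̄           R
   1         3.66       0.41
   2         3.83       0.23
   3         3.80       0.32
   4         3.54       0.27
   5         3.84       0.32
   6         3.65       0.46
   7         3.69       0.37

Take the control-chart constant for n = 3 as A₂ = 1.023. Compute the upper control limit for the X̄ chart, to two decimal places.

X̄̄ = (3.66 + 3.83 + 3.80 + 3.54 + 3.84 + 3.65 + 3.69) / 7 = 26.0100 / 7 = 3.7157
R̄ = (0.41 + 0.23 + 0.32 + 0.27 + 0.32 + 0.46 + 0.37) / 7 = 2.3800 / 7 = 0.3400
UCL = X̄̄ + A₂·R̄ = 3.7157 + 1.023 × 0.3400 = 4.0635

4.06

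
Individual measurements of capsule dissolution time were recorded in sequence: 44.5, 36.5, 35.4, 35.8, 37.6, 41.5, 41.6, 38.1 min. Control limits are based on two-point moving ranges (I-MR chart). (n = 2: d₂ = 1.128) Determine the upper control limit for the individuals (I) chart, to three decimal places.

46.018

X̄ = (44.5 + 36.5 + 35.4 + 35.8 + 37.6 + 41.5 + 41.6 + 38.1) / 8 = 38.8750
Moving ranges: 8.0, 1.1, 0.4, 1.8, 3.9, 0.1, 3.5; M̄R̄ = 18.8000 / 7 = 2.6857
UCL = X̄ + 3·M̄R̄/d₂ = 38.8750 + 3 × 2.6857 / 1.128 = 46.0179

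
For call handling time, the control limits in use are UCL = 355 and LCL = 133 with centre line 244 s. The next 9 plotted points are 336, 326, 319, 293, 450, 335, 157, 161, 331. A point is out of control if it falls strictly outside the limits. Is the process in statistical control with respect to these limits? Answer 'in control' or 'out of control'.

out of control

Compare each point to [133, 355]: sample 5 = 450 > UCL.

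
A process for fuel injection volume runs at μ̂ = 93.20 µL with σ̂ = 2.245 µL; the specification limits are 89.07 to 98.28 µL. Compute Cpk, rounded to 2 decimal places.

Cpu = (USL − μ̂) / (3σ̂) = (98.28 − 93.20) / (3 × 2.245) = 0.7543; Cpl = (μ̂ − LSL) / (3σ̂) = (93.20 − 89.07) / (3 × 2.245) = 0.6132; Cpk = min(Cpu, Cpl) = 0.6132

0.61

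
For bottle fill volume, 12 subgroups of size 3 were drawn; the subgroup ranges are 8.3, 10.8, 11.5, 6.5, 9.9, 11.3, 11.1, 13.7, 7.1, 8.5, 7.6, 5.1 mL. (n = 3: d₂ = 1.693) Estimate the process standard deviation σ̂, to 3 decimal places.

R̄ = (8.3 + 10.8 + 11.5 + 6.5 + 9.9 + 11.3 + 11.1 + 13.7 + 7.1 + 8.5 + 7.6 + 5.1) / 12 = 9.2833
σ̂ = R̄ / d₂ = 9.2833 / 1.693 = 5.4834

5.483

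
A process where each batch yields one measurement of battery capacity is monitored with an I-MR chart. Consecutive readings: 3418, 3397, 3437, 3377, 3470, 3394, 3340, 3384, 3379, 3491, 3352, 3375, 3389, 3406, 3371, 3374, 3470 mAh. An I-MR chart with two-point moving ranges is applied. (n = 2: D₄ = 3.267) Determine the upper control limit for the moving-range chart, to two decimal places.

169.88

Moving ranges: 21, 40, 60, 93, 76, 54, 44, 5, 112, 139, 23, 14, 17, 35, 3, 96; M̄R̄ = 832.0000 / 16 = 52.0000
UCL_MR = D₄·M̄R̄ = 3.267 × 52.0000 = 169.8840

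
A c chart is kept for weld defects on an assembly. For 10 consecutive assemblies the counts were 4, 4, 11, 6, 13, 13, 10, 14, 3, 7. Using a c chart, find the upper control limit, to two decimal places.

c̄ = (4 + 4 + 11 + 6 + 13 + 13 + 10 + 14 + 3 + 7) / 10 = 85 / 10 = 8.5000
UCL = c̄ + 3√c̄ = 8.5000 + 3 × √8.5000 = 8.5000 + 3 × 2.9155 = 17.2464

17.25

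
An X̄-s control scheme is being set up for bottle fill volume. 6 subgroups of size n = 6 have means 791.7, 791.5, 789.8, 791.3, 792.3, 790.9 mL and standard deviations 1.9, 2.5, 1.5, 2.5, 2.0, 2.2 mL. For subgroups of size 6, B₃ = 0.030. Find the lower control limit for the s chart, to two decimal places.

0.06

s̄ = (1.9 + 2.5 + 1.5 + 2.5 + 2.0 + 2.2) / 6 = 2.1000
LCL_s = B₃·s̄ = 0.030 × 2.1000 = 0.0630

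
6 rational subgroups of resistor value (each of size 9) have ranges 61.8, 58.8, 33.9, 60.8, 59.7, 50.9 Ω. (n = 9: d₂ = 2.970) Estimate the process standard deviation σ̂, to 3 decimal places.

R̄ = (61.8 + 58.8 + 33.9 + 60.8 + 59.7 + 50.9) / 6 = 54.3167
σ̂ = R̄ / d₂ = 54.3167 / 2.970 = 18.2884

18.288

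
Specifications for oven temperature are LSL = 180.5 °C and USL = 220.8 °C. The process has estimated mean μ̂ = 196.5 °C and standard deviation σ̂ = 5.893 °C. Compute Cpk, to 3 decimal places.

0.905

Cpu = (USL − μ̂) / (3σ̂) = (220.8 − 196.5) / (3 × 5.893) = 1.3745; Cpl = (μ̂ − LSL) / (3σ̂) = (196.5 − 180.5) / (3 × 5.893) = 0.9050; Cpk = min(Cpu, Cpl) = 0.9050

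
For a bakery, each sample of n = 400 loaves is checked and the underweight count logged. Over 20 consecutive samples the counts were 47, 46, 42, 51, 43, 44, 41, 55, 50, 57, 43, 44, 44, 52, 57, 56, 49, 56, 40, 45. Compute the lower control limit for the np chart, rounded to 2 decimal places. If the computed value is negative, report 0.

28.58

p̄ = Σdᵢ / (k·n) = 962 / (20 × 400) = 0.12025
LCL = np̄ − 3·√(np̄(1−p̄)) = 48.1000 − 3 × 6.5051 = 28.5848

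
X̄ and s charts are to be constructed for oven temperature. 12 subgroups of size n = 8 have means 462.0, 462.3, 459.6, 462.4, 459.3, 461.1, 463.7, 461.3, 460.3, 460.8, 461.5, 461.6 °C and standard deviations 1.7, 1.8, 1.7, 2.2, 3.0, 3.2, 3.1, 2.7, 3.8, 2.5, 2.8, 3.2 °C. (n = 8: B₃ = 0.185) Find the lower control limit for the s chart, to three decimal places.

s̄ = (1.7 + 1.8 + 1.7 + 2.2 + 3.0 + 3.2 + 3.1 + 2.7 + 3.8 + 2.5 + 2.8 + 3.2) / 12 = 2.6417
LCL_s = B₃·s̄ = 0.185 × 2.6417 = 0.4887

0.489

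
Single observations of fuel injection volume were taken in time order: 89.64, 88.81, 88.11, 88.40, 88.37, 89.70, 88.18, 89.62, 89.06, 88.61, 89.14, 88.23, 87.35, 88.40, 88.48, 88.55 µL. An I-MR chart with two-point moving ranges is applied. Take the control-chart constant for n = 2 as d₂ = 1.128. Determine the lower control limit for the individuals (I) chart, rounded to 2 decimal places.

86.77

X̄ = (89.64 + 88.81 + 88.11 + 88.40 + 88.37 + 89.70 + 88.18 + 89.62 + 89.06 + 88.61 + 89.14 + 88.23 + 87.35 + 88.40 + 88.48 + 88.55) / 16 = 88.6656
Moving ranges: 0.83, 0.70, 0.29, 0.03, 1.33, 1.52, 1.44, 0.56, 0.45, 0.53, 0.91, 0.88, 1.05, 0.08, 0.07; M̄R̄ = 10.6700 / 15 = 0.7113
LCL = X̄ − 3·M̄R̄/d₂ = 88.6656 − 3 × 0.7113 / 1.128 = 86.7738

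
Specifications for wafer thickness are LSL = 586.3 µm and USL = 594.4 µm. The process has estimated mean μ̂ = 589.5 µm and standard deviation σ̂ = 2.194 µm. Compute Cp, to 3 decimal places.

Cp = (USL − LSL) / (6σ̂) = (594.4 − 586.3) / (6 × 2.194) = 8.1000 / 13.1640 = 0.6153

0.615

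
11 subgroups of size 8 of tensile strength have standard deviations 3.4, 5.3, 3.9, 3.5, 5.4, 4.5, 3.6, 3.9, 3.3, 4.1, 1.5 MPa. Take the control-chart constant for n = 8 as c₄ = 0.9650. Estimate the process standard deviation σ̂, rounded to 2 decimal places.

s̄ = (3.4 + 5.3 + 3.9 + 3.5 + 5.4 + 4.5 + 3.6 + 3.9 + 3.3 + 4.1 + 1.5) / 11 = 3.8545
σ̂ = s̄ / c₄ = 3.8545 / 0.9650 = 3.9943

3.99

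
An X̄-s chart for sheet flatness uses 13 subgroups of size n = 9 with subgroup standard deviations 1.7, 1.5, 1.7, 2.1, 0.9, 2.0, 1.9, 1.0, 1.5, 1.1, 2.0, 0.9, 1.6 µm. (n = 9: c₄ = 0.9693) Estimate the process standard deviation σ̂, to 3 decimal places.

s̄ = (1.7 + 1.5 + 1.7 + 2.1 + 0.9 + 2.0 + 1.9 + 1.0 + 1.5 + 1.1 + 2.0 + 0.9 + 1.6) / 13 = 1.5308
σ̂ = s̄ / c₄ = 1.5308 / 0.9693 = 1.5793

1.579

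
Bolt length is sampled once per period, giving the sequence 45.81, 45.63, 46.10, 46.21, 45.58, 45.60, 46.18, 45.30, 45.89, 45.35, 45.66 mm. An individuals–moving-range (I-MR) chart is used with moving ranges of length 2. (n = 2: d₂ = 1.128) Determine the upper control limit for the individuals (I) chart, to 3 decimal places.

X̄ = (45.81 + 45.63 + 46.10 + 46.21 + 45.58 + 45.60 + 46.18 + 45.30 + 45.89 + 45.35 + 45.66) / 11 = 45.7555
Moving ranges: 0.18, 0.47, 0.11, 0.63, 0.02, 0.58, 0.88, 0.59, 0.54, 0.31; M̄R̄ = 4.3100 / 10 = 0.4310
UCL = X̄ + 3·M̄R̄/d₂ = 45.7555 + 3 × 0.4310 / 1.128 = 46.9017

46.902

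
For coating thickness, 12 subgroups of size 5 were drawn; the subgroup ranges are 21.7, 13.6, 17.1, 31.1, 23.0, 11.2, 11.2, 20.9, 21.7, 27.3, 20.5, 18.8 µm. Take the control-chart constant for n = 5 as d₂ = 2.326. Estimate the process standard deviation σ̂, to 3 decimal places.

R̄ = (21.7 + 13.6 + 17.1 + 31.1 + 23.0 + 11.2 + 11.2 + 20.9 + 21.7 + 27.3 + 20.5 + 18.8) / 12 = 19.8417
σ̂ = R̄ / d₂ = 19.8417 / 2.326 = 8.5304

8.530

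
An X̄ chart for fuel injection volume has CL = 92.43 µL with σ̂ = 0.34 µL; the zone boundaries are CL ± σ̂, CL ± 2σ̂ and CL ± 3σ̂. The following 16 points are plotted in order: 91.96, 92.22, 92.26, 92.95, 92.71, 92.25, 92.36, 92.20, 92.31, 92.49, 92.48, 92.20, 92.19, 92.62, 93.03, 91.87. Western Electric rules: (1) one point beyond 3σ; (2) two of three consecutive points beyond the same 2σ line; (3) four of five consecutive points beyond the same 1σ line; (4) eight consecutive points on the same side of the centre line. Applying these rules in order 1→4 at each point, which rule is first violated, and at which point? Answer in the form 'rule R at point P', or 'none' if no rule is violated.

none

Zone of each point (C = within 1σ̂, B = 1σ̂–2σ̂, A = 2σ̂–3σ̂, * = beyond 3σ̂; sign = side of CL): 1:-B, 2:-C, 3:-C, 4:+B, 5:+C, 6:-C, 7:-C, 8:-C, 9:-C, 10:+C, 11:+C, 12:-C, 13:-C, 14:+C, 15:+B, 16:-B
No rule fires across all 16 points.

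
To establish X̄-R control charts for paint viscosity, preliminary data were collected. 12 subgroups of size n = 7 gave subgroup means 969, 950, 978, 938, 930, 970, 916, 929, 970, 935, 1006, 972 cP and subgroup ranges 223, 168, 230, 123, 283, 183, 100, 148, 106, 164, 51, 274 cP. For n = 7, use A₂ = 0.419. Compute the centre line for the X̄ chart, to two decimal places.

955.25

X̄̄ = (969 + 950 + 978 + 938 + 930 + 970 + 916 + 929 + 970 + 935 + 1006 + 972) / 12 = 11463.0000 / 12 = 955.2500
CL = X̄̄ = 955.2500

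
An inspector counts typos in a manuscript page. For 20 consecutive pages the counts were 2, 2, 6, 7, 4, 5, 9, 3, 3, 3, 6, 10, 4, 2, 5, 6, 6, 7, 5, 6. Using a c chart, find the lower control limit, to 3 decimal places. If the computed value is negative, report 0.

0.000

c̄ = (2 + 2 + 6 + 7 + 4 + 5 + 9 + 3 + 3 + 3 + 6 + 10 + 4 + 2 + 5 + 6 + 6 + 7 + 5 + 6) / 20 = 101 / 20 = 5.0500
LCL = c̄ − 3√c̄ = 5.0500 − 3 × 2.2472 = -1.6917 → 0 (cannot be negative)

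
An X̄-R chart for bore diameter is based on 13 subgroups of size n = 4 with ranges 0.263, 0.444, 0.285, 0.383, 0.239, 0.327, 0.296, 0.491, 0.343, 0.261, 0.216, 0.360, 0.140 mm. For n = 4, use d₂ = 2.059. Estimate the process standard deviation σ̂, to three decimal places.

0.151

R̄ = (0.263 + 0.444 + 0.285 + 0.383 + 0.239 + 0.327 + 0.296 + 0.491 + 0.343 + 0.261 + 0.216 + 0.360 + 0.140) / 13 = 0.3114
σ̂ = R̄ / d₂ = 0.3114 / 2.059 = 0.1512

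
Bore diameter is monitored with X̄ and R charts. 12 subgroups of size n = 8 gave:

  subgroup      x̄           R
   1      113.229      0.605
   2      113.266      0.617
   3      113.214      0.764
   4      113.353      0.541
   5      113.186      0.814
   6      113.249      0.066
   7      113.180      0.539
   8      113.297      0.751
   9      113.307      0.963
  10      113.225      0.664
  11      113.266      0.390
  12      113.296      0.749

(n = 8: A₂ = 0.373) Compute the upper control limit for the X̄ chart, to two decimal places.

113.49

X̄̄ = (113.229 + 113.266 + 113.214 + 113.353 + 113.186 + 113.249 + 113.180 + 113.297 + 113.307 + 113.225 + 113.266 + 113.296) / 12 = 1359.0680 / 12 = 113.2557
R̄ = (0.605 + 0.617 + 0.764 + 0.541 + 0.814 + 0.066 + 0.539 + 0.751 + 0.963 + 0.664 + 0.390 + 0.749) / 12 = 7.4630 / 12 = 0.6219
UCL = X̄̄ + A₂·R̄ = 113.2557 + 0.373 × 0.6219 = 113.4876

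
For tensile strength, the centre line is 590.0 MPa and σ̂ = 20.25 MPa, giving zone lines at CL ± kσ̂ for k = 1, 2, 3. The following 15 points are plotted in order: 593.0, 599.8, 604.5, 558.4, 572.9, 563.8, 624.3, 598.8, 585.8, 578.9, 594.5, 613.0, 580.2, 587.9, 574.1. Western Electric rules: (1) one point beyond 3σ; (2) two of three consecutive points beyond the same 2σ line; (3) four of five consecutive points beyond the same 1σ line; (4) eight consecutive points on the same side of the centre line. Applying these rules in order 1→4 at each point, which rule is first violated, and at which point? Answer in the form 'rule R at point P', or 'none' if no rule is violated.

none

Zone of each point (C = within 1σ̂, B = 1σ̂–2σ̂, A = 2σ̂–3σ̂, * = beyond 3σ̂; sign = side of CL): 1:+C, 2:+C, 3:+C, 4:-B, 5:-C, 6:-B, 7:+B, 8:+C, 9:-C, 10:-C, 11:+C, 12:+B, 13:-C, 14:-C, 15:-C
No rule fires across all 15 points.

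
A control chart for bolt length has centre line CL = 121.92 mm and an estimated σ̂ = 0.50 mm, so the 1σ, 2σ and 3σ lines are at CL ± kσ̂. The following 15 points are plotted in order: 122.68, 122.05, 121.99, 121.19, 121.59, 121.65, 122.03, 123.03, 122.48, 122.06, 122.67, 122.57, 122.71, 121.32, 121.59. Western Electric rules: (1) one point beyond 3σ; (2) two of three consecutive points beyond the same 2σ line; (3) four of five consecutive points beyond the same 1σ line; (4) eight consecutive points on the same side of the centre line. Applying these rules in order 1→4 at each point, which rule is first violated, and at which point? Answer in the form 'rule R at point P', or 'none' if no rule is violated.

Zone of each point (C = within 1σ̂, B = 1σ̂–2σ̂, A = 2σ̂–3σ̂, * = beyond 3σ̂; sign = side of CL): 1:+B, 2:+C, 3:+C, 4:-B, 5:-C, 6:-C, 7:+C, 8:+A, 9:+B, 10:+C, 11:+B, 12:+B, 13:+B, 14:-B, 15:-C
Rule 3 (four of five consecutive points beyond the same 1σ limit) is satisfied at point 12.

rule 3 at point 12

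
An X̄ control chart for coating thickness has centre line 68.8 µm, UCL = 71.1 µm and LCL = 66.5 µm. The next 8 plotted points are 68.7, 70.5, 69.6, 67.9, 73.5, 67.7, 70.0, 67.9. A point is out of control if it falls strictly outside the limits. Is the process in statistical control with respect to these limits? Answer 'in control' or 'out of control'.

Compare each point to [66.5, 71.1]: sample 5 = 73.5 > UCL.

out of control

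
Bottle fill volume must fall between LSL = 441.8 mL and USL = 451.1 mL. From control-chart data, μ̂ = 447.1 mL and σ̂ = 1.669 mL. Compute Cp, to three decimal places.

0.929

Cp = (USL − LSL) / (6σ̂) = (451.1 − 441.8) / (6 × 1.669) = 9.3000 / 10.0140 = 0.9287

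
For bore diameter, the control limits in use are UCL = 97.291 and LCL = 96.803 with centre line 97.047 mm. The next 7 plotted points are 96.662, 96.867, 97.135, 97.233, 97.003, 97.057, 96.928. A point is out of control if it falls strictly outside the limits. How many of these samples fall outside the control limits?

1

Compare each point to [96.803, 97.291]: sample 1 = 96.662 < LCL.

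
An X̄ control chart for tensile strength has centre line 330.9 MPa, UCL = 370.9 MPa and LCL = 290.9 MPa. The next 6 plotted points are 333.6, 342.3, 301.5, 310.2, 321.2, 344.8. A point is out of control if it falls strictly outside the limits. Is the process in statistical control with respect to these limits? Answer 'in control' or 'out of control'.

in control

All 6 points lie within [290.9, 370.9].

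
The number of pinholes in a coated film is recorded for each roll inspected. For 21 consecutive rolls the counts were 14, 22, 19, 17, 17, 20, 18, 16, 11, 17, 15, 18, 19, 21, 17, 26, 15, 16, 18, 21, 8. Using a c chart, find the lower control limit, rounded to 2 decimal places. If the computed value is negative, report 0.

4.87

c̄ = (14 + 22 + 19 + 17 + 17 + 20 + 18 + 16 + 11 + 17 + 15 + 18 + 19 + 21 + 17 + 26 + 15 + 16 + 18 + 21 + 8) / 21 = 365 / 21 = 17.3810
LCL = c̄ − 3√c̄ = 17.3810 − 3 × 4.1690 = 4.8738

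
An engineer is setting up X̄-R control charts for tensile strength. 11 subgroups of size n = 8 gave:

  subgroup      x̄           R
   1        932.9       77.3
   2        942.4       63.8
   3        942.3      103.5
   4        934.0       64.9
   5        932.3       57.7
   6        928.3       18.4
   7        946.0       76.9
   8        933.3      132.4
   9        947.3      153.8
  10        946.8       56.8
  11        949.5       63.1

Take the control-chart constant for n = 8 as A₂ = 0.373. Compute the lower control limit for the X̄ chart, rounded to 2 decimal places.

X̄̄ = (932.9 + 942.4 + 942.3 + 934.0 + 932.3 + 928.3 + 946.0 + 933.3 + 947.3 + 946.8 + 949.5) / 11 = 10335.1000 / 11 = 939.5545
R̄ = (77.3 + 63.8 + 103.5 + 64.9 + 57.7 + 18.4 + 76.9 + 132.4 + 153.8 + 56.8 + 63.1) / 11 = 868.6000 / 11 = 78.9636
LCL = X̄̄ − A₂·R̄ = 939.5545 − 0.373 × 78.9636 = 910.1011

910.10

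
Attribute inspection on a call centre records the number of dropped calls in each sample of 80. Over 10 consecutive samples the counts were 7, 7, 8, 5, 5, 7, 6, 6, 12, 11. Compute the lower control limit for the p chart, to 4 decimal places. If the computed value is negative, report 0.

0.0000

p̄ = Σdᵢ / (k·n) = 74 / (10 × 80) = 0.09250
LCL = p̄ − 3·√(p̄(1−p̄)/n) = 0.09250 − 3 × 0.03239 = -0.00468 → 0 (negative, so LCL = 0)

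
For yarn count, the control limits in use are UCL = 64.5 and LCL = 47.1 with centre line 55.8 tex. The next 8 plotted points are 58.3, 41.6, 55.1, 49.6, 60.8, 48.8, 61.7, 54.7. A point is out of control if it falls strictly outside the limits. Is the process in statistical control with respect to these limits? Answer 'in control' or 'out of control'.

out of control

Compare each point to [47.1, 64.5]: sample 2 = 41.6 < LCL.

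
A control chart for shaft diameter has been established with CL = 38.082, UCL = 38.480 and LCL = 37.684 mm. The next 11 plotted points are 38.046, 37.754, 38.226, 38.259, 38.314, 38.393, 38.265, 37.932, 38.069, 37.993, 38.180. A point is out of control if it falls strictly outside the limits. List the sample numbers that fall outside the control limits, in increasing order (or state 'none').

none

All 11 points lie within [37.684, 38.480].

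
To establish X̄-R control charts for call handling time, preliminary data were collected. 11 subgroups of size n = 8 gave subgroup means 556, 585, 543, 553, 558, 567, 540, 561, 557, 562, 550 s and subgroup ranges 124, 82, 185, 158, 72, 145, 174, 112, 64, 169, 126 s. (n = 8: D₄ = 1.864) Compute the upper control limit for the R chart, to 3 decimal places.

R̄ = (124 + 82 + 185 + 158 + 72 + 145 + 174 + 112 + 64 + 169 + 126) / 11 = 1411.0000 / 11 = 128.2727
UCL_R = D₄·R̄ = 1.864 × 128.2727 = 239.1004

239.100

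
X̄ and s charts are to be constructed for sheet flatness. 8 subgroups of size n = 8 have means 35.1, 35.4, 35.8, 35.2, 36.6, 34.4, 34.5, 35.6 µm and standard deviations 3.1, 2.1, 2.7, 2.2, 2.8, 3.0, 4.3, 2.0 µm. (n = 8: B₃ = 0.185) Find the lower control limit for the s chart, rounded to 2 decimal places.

s̄ = (3.1 + 2.1 + 2.7 + 2.2 + 2.8 + 3.0 + 4.3 + 2.0) / 8 = 2.7750
LCL_s = B₃·s̄ = 0.185 × 2.7750 = 0.5134

0.51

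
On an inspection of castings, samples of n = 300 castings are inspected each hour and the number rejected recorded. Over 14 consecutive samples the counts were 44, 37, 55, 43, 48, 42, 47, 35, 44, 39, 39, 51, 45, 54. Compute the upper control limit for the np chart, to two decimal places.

62.97

p̄ = Σdᵢ / (k·n) = 623 / (14 × 300) = 0.14833
UCL = np̄ + 3·√(np̄(1−p̄)) = 44.5000 + 3 × √(44.5000×0.85167) = 44.5000 + 3 × 6.1562 = 62.9687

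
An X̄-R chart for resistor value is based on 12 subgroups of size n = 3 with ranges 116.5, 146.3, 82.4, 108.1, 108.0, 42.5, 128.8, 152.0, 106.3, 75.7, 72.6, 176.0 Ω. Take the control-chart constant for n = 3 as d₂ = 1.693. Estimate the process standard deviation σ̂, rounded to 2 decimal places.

R̄ = (116.5 + 146.3 + 82.4 + 108.1 + 108.0 + 42.5 + 128.8 + 152.0 + 106.3 + 75.7 + 72.6 + 176.0) / 12 = 109.6000
σ̂ = R̄ / d₂ = 109.6000 / 1.693 = 64.7372

64.74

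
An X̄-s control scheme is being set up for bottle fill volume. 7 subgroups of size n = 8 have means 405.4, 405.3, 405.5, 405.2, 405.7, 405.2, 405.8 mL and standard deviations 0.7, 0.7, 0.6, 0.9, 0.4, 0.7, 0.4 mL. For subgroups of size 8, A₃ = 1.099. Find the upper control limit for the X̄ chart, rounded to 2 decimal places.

406.13

X̄̄ = (405.4 + 405.3 + 405.5 + 405.2 + 405.7 + 405.2 + 405.8) / 7 = 405.4429
s̄ = (0.7 + 0.7 + 0.6 + 0.9 + 0.4 + 0.7 + 0.4) / 7 = 0.6286
UCL = X̄̄ + A₃·s̄ = 405.4429 + 1.099 × 0.6286 = 406.1337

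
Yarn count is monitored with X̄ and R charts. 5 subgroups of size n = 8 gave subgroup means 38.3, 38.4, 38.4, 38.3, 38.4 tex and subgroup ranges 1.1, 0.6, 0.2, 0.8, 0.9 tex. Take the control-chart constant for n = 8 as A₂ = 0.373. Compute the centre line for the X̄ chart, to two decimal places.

38.36

X̄̄ = (38.3 + 38.4 + 38.4 + 38.3 + 38.4) / 5 = 191.8000 / 5 = 38.3600
CL = X̄̄ = 38.3600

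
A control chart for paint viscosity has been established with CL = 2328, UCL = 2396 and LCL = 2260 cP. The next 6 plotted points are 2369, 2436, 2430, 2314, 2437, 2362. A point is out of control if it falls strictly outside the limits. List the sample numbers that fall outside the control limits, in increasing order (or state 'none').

Compare each point to [2260, 2396]: sample 2 = 2436 > UCL; sample 3 = 2430 > UCL; sample 5 = 2437 > UCL.

2, 3, 5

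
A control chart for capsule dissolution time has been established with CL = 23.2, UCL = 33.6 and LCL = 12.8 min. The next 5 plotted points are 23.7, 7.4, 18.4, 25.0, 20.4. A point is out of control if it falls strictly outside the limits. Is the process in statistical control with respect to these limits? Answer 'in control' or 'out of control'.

Compare each point to [12.8, 33.6]: sample 2 = 7.4 < LCL.

out of control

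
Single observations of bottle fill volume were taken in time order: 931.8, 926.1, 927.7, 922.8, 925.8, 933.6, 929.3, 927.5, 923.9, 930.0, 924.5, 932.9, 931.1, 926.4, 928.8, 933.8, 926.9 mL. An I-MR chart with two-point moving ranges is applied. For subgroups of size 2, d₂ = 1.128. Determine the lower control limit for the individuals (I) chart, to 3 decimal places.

916.188

X̄ = (931.8 + 926.1 + 927.7 + 922.8 + 925.8 + 933.6 + 929.3 + 927.5 + 923.9 + 930.0 + 924.5 + 932.9 + 931.1 + 926.4 + 928.8 + 933.8 + 926.9) / 17 = 928.4059
Moving ranges: 5.7, 1.6, 4.9, 3.0, 7.8, 4.3, 1.8, 3.6, 6.1, 5.5, 8.4, 1.8, 4.7, 2.4, 5.0, 6.9; M̄R̄ = 73.5000 / 16 = 4.5938
LCL = X̄ − 3·M̄R̄/d₂ = 928.4059 − 3 × 4.5938 / 1.128 = 916.1885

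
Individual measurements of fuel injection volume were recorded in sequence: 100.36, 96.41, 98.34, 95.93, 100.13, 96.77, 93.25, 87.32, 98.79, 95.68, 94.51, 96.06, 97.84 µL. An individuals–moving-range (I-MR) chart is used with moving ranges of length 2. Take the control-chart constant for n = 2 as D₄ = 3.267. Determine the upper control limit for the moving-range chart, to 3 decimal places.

12.082

Moving ranges: 3.95, 1.93, 2.41, 4.20, 3.36, 3.52, 5.93, 11.47, 3.11, 1.17, 1.55, 1.78; M̄R̄ = 44.3800 / 12 = 3.6983
UCL_MR = D₄·M̄R̄ = 3.267 × 3.6983 = 12.0825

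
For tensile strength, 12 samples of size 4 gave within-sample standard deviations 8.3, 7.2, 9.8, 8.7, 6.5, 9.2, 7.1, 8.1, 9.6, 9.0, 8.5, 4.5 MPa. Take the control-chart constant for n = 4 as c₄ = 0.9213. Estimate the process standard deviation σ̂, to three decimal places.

s̄ = (8.3 + 7.2 + 9.8 + 8.7 + 6.5 + 9.2 + 7.1 + 8.1 + 9.6 + 9.0 + 8.5 + 4.5) / 12 = 8.0417
σ̂ = s̄ / c₄ = 8.0417 / 0.9213 = 8.7286

8.729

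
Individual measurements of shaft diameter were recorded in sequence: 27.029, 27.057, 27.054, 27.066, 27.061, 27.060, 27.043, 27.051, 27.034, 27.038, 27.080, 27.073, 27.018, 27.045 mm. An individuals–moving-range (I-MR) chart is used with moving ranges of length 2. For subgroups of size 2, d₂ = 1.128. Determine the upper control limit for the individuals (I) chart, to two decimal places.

27.10

X̄ = (27.029 + 27.057 + 27.054 + 27.066 + 27.061 + 27.060 + 27.043 + 27.051 + 27.034 + 27.038 + 27.080 + 27.073 + 27.018 + 27.045) / 14 = 27.0506
Moving ranges: 0.028, 0.003, 0.012, 0.005, 0.001, 0.017, 0.008, 0.017, 0.004, 0.042, 0.007, 0.055, 0.027; M̄R̄ = 0.2260 / 13 = 0.0174
UCL = X̄ + 3·M̄R̄/d₂ = 27.0506 + 3 × 0.0174 / 1.128 = 27.0969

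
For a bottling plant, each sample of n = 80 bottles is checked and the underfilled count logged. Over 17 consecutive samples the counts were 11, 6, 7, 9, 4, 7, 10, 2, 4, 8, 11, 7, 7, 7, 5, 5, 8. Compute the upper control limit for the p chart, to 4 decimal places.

p̄ = Σdᵢ / (k·n) = 118 / (17 × 80) = 0.08676
UCL = p̄ + 3·√(p̄(1−p̄)/n) = 0.08676 + 3 × √(0.08676×0.91324/80) = 0.08676 + 3 × 0.03147 = 0.18118

0.1812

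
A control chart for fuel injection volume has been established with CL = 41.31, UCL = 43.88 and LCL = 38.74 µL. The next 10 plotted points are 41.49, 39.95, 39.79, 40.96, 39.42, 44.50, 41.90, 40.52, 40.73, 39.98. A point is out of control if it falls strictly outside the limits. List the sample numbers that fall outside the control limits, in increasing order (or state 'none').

6

Compare each point to [38.74, 43.88]: sample 6 = 44.50 > UCL.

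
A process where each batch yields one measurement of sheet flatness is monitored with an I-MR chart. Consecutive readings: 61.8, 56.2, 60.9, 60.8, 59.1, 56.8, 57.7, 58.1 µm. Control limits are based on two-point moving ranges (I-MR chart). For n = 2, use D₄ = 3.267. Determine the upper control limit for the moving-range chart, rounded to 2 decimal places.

7.33

Moving ranges: 5.6, 4.7, 0.1, 1.7, 2.3, 0.9, 0.4; M̄R̄ = 15.7000 / 7 = 2.2429
UCL_MR = D₄·M̄R̄ = 3.267 × 2.2429 = 7.3274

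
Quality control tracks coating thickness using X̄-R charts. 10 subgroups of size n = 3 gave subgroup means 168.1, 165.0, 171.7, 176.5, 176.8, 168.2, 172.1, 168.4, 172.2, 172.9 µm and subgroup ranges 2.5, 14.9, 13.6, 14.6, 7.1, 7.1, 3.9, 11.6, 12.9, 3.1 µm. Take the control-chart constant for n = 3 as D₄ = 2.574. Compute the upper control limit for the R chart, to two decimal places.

R̄ = (2.5 + 14.9 + 13.6 + 14.6 + 7.1 + 7.1 + 3.9 + 11.6 + 12.9 + 3.1) / 10 = 91.3000 / 10 = 9.1300
UCL_R = D₄·R̄ = 2.574 × 9.1300 = 23.5006

23.50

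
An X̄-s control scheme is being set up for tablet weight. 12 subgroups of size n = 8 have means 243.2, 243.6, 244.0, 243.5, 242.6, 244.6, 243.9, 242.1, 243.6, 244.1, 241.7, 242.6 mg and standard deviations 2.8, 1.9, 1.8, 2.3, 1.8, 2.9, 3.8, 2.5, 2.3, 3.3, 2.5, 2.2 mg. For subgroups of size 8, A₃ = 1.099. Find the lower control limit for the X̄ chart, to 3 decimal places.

X̄̄ = (243.2 + 243.6 + 244.0 + 243.5 + 242.6 + 244.6 + 243.9 + 242.1 + 243.6 + 244.1 + 241.7 + 242.6) / 12 = 243.2917
s̄ = (2.8 + 1.9 + 1.8 + 2.3 + 1.8 + 2.9 + 3.8 + 2.5 + 2.3 + 3.3 + 2.5 + 2.2) / 12 = 2.5083
LCL = X̄̄ − A₃·s̄ = 243.2917 − 1.099 × 2.5083 = 240.5350

240.535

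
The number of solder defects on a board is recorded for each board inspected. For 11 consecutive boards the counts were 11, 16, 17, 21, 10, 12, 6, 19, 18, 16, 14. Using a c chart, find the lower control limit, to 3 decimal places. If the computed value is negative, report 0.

c̄ = (11 + 16 + 17 + 21 + 10 + 12 + 6 + 19 + 18 + 16 + 14) / 11 = 160 / 11 = 14.5455
LCL = c̄ − 3√c̄ = 14.5455 − 3 × 3.8139 = 3.1039

3.104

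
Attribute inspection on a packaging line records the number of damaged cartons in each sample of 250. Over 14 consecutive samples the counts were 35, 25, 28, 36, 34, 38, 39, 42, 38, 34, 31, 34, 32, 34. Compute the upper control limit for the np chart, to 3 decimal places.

50.603

p̄ = Σdᵢ / (k·n) = 480 / (14 × 250) = 0.13714
UCL = np̄ + 3·√(np̄(1−p̄)) = 34.2857 + 3 × √(34.2857×0.86286) = 34.2857 + 3 × 5.4391 = 50.6030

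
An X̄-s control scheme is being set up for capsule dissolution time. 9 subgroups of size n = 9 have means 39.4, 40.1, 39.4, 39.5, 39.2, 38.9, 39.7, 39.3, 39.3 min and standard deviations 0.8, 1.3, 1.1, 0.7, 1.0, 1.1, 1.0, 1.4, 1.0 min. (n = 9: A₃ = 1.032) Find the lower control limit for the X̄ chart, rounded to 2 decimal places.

38.34

X̄̄ = (39.4 + 40.1 + 39.4 + 39.5 + 39.2 + 38.9 + 39.7 + 39.3 + 39.3) / 9 = 39.4222
s̄ = (0.8 + 1.3 + 1.1 + 0.7 + 1.0 + 1.1 + 1.0 + 1.4 + 1.0) / 9 = 1.0444
LCL = X̄̄ − A₃·s̄ = 39.4222 − 1.032 × 1.0444 = 38.3444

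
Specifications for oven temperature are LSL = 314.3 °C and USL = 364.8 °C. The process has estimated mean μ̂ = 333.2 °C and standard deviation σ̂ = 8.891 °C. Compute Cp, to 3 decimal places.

Cp = (USL − LSL) / (6σ̂) = (364.8 − 314.3) / (6 × 8.891) = 50.5000 / 53.3460 = 0.9467

0.947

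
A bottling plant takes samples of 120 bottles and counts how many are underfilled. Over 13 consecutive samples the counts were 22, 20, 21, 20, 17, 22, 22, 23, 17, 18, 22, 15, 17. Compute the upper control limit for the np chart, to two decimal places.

31.86

p̄ = Σdᵢ / (k·n) = 256 / (13 × 120) = 0.16410
UCL = np̄ + 3·√(np̄(1−p̄)) = 19.6923 + 3 × √(19.6923×0.83590) = 19.6923 + 3 × 4.0572 = 31.8639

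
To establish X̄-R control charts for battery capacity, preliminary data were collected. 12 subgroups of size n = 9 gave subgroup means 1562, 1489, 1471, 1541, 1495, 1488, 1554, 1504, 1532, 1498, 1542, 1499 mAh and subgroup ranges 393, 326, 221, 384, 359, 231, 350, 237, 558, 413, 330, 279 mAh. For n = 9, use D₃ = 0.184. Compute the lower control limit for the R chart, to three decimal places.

R̄ = (393 + 326 + 221 + 384 + 359 + 231 + 350 + 237 + 558 + 413 + 330 + 279) / 12 = 4081.0000 / 12 = 340.0833
LCL_R = D₃·R̄ = 0.184 × 340.0833 = 62.5753

62.575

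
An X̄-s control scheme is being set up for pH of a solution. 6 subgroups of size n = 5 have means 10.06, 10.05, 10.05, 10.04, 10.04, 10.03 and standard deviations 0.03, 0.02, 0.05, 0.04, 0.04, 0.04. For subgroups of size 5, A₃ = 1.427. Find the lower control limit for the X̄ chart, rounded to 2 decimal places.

X̄̄ = (10.06 + 10.05 + 10.05 + 10.04 + 10.04 + 10.03) / 6 = 10.0450
s̄ = (0.03 + 0.02 + 0.05 + 0.04 + 0.04 + 0.04) / 6 = 0.0367
LCL = X̄̄ − A₃·s̄ = 10.0450 − 1.427 × 0.0367 = 9.9927

9.99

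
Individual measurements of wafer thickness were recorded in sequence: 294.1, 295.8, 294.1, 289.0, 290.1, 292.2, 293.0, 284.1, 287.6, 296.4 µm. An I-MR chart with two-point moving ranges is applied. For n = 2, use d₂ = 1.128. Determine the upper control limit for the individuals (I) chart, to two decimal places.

X̄ = (294.1 + 295.8 + 294.1 + 289.0 + 290.1 + 292.2 + 293.0 + 284.1 + 287.6 + 296.4) / 10 = 291.6400
Moving ranges: 1.7, 1.7, 5.1, 1.1, 2.1, 0.8, 8.9, 3.5, 8.8; M̄R̄ = 33.7000 / 9 = 3.7444
UCL = X̄ + 3·M̄R̄/d₂ = 291.6400 + 3 × 3.7444 / 1.128 = 301.5986

301.60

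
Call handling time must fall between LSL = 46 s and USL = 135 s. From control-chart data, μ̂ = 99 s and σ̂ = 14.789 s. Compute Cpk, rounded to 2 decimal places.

0.81

Cpu = (USL − μ̂) / (3σ̂) = (135 − 99) / (3 × 14.789) = 0.8114; Cpl = (μ̂ − LSL) / (3σ̂) = (99 − 46) / (3 × 14.789) = 1.1946; Cpk = min(Cpu, Cpl) = 0.8114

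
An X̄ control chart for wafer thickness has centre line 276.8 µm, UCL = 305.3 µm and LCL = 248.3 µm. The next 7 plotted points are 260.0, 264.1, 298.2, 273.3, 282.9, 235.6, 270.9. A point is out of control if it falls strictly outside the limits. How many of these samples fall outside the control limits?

1

Compare each point to [248.3, 305.3]: sample 6 = 235.6 < LCL.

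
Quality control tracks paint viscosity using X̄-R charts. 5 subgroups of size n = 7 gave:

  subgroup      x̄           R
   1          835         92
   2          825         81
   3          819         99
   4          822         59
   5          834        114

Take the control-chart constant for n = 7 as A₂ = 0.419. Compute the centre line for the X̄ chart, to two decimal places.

827.00

X̄̄ = (835 + 825 + 819 + 822 + 834) / 5 = 4135.0000 / 5 = 827.0000
CL = X̄̄ = 827.0000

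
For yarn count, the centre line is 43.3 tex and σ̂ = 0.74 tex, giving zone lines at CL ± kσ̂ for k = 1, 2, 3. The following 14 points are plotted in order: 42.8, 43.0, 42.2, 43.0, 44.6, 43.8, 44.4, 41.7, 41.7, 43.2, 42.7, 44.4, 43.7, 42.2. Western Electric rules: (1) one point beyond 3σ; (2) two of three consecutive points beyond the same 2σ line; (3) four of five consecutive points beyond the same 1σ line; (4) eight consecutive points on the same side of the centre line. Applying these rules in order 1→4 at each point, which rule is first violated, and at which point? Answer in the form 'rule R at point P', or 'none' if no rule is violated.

Zone of each point (C = within 1σ̂, B = 1σ̂–2σ̂, A = 2σ̂–3σ̂, * = beyond 3σ̂; sign = side of CL): 1:-C, 2:-C, 3:-B, 4:-C, 5:+B, 6:+C, 7:+B, 8:-A, 9:-A, 10:-C, 11:-C, 12:+B, 13:+C, 14:-B
Rule 2 (two of three consecutive points beyond the same 2σ limit) is satisfied at point 9.

rule 2 at point 9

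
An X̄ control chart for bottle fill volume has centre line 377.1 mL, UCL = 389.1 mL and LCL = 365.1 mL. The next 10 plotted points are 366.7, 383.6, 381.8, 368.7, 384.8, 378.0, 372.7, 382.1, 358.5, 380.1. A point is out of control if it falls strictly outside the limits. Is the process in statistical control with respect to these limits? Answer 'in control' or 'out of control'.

out of control

Compare each point to [365.1, 389.1]: sample 9 = 358.5 < LCL.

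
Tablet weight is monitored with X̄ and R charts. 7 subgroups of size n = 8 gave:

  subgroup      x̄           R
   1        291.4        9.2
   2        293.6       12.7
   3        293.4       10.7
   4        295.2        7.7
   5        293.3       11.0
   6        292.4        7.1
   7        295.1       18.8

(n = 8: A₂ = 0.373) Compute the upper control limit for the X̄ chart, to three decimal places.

X̄̄ = (291.4 + 293.6 + 293.4 + 295.2 + 293.3 + 292.4 + 295.1) / 7 = 2054.4000 / 7 = 293.4857
R̄ = (9.2 + 12.7 + 10.7 + 7.7 + 11.0 + 7.1 + 18.8) / 7 = 77.2000 / 7 = 11.0286
UCL = X̄̄ + A₂·R̄ = 293.4857 + 0.373 × 11.0286 = 297.5994

297.599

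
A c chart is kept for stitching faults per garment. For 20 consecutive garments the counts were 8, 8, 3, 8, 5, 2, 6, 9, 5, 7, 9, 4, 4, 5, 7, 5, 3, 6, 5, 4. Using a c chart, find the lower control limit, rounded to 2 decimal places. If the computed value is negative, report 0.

c̄ = (8 + 8 + 3 + 8 + 5 + 2 + 6 + 9 + 5 + 7 + 9 + 4 + 4 + 5 + 7 + 5 + 3 + 6 + 5 + 4) / 20 = 113 / 20 = 5.6500
LCL = c̄ − 3√c̄ = 5.6500 − 3 × 2.3770 = -1.4809 → 0 (cannot be negative)

0.00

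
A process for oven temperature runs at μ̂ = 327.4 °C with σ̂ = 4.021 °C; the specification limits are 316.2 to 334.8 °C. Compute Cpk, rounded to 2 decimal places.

Cpu = (USL − μ̂) / (3σ̂) = (334.8 − 327.4) / (3 × 4.021) = 0.6134; Cpl = (μ̂ − LSL) / (3σ̂) = (327.4 − 316.2) / (3 × 4.021) = 0.9285; Cpk = min(Cpu, Cpl) = 0.6134

0.61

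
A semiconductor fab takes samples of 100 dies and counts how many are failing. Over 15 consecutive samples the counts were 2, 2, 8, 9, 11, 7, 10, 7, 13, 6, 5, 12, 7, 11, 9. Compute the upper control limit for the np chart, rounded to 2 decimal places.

p̄ = Σdᵢ / (k·n) = 119 / (15 × 100) = 0.07933
UCL = np̄ + 3·√(np̄(1−p̄)) = 7.9333 + 3 × √(7.9333×0.92067) = 7.9333 + 3 × 2.7026 = 16.0411

16.04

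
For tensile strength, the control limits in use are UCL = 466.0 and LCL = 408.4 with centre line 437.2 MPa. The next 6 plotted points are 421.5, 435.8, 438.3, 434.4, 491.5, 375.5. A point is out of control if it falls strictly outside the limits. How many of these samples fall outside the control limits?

Compare each point to [408.4, 466.0]: sample 5 = 491.5 > UCL; sample 6 = 375.5 < LCL.

2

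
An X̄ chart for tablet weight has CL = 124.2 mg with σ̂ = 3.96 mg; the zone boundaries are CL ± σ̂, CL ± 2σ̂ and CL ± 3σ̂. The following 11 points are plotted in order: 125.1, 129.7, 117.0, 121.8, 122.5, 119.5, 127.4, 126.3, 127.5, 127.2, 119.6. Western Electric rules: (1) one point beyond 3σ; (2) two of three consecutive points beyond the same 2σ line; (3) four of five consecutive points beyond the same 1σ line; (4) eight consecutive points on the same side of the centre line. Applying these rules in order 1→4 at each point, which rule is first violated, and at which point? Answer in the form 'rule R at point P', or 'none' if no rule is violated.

none

Zone of each point (C = within 1σ̂, B = 1σ̂–2σ̂, A = 2σ̂–3σ̂, * = beyond 3σ̂; sign = side of CL): 1:+C, 2:+B, 3:-B, 4:-C, 5:-C, 6:-B, 7:+C, 8:+C, 9:+C, 10:+C, 11:-B
No rule fires across all 11 points.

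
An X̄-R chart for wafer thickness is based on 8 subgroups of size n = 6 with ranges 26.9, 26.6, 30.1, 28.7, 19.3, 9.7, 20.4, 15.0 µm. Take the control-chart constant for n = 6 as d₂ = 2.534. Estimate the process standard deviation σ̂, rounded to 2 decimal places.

8.72

R̄ = (26.9 + 26.6 + 30.1 + 28.7 + 19.3 + 9.7 + 20.4 + 15.0) / 8 = 22.0875
σ̂ = R̄ / d₂ = 22.0875 / 2.534 = 8.7165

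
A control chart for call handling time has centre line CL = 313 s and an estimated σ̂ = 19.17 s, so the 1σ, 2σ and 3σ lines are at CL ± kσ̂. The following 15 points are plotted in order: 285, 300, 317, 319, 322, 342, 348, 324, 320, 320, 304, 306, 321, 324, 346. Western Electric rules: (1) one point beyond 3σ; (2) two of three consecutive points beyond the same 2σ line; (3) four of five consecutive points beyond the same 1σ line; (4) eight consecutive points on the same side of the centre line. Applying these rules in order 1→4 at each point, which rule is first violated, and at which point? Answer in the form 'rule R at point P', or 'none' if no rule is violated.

rule 4 at point 10

Zone of each point (C = within 1σ̂, B = 1σ̂–2σ̂, A = 2σ̂–3σ̂, * = beyond 3σ̂; sign = side of CL): 1:-B, 2:-C, 3:+C, 4:+C, 5:+C, 6:+B, 7:+B, 8:+C, 9:+C, 10:+C, 11:-C, 12:-C, 13:+C, 14:+C, 15:+B
Rule 4 (eight consecutive points on the same side of the centre line) is satisfied at point 10.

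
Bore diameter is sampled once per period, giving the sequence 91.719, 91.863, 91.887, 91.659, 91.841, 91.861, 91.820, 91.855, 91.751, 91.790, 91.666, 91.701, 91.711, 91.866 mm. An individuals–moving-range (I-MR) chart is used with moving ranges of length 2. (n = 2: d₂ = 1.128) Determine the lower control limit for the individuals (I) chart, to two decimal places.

91.55

X̄ = (91.719 + 91.863 + 91.887 + 91.659 + 91.841 + 91.861 + 91.820 + 91.855 + 91.751 + 91.790 + 91.666 + 91.701 + 91.711 + 91.866) / 14 = 91.7850
Moving ranges: 0.144, 0.024, 0.228, 0.182, 0.020, 0.041, 0.035, 0.104, 0.039, 0.124, 0.035, 0.010, 0.155; M̄R̄ = 1.1410 / 13 = 0.0878
LCL = X̄ − 3·M̄R̄/d₂ = 91.7850 − 3 × 0.0878 / 1.128 = 91.5516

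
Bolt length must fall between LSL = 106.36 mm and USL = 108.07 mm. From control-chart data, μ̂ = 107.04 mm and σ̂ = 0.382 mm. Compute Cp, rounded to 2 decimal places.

0.75

Cp = (USL − LSL) / (6σ̂) = (108.07 − 106.36) / (6 × 0.382) = 1.7100 / 2.2920 = 0.7461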